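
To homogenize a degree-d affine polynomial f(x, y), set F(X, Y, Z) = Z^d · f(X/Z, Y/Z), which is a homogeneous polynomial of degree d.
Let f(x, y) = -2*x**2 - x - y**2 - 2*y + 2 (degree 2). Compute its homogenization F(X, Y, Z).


F(X, Y, Z) = -2*X**2 - X*Z - Y**2 - 2*Y*Z + 2*Z**2

deg(f) = 2.
Substitute x = X/Z, y = Y/Z into f, then multiply by Z^2.
  monomial -2·x^2·y^0 ↦ -2·X^2·Y^0·Z^0.
  monomial -1·x^1·y^0 ↦ -1·X^1·Y^0·Z^1.
  monomial -1·x^0·y^2 ↦ -1·X^0·Y^2·Z^0.
  monomial -2·x^0·y^1 ↦ -2·X^0·Y^1·Z^1.
  monomial 2·x^0·y^0 ↦ 2·X^0·Y^0·Z^2.
Collecting: F(X, Y, Z) = -2*X**2 - X*Z - Y**2 - 2*Y*Z + 2*Z**2.


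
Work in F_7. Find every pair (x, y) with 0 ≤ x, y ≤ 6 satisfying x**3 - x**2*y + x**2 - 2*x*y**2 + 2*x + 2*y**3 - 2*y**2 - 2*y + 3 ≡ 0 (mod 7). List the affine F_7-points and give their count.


Affine F_7-points: {(0, 2), (0, 4), (1, 0), (3, 1), (3, 2), (4, 0), (5, 1), (5, 2), (5, 3), (6, 1)}; count = 10.

For each of the 49 pairs (x, y) ∈ F_7², evaluate f(x, y) mod 7. Record the zeros.
  x = 0: [0↦3, 1↦1, 2↦0, 3↦5, 4↦0, 5↦4, 6↦1]  zeros at y ∈ {2, 4}
  x = 1: [0↦0, 1↦2, 2↦1, 3↦2, 4↦3, 5↦2, 6↦4]  zeros at y ∈ {0}
  x = 2: [0↦5, 1↦2, 2↦6, 3↦1, 4↦6, 5↦5, 6↦3]  zeros at y ∈ ∅
  x = 3: [0↦3, 1↦0, 2↦0, 3↦1, 4↦1, 5↦5, 6↦4]  zeros at y ∈ {1, 2}
  x = 4: [0↦0, 1↦2, 2↦3, 3↦1, 4↦1, 5↦1, 6↦6]  zeros at y ∈ {0}
  x = 5: [0↦2, 1↦0, 2↦0, 3↦0, 4↦5, 5↦6, 6↦1]  zeros at y ∈ {1, 2, 3}
  x = 6: [0↦1, 1↦0, 2↦4, 3↦4, 4↦5, 5↦5, 6↦2]  zeros at y ∈ {1}
Collecting zeros: affine points = {(0, 2), (0, 4), (1, 0), (3, 1), (3, 2), (4, 0), (5, 1), (5, 2), (5, 3), (6, 1)}.
Total count |C(F_7)_aff| = 10.


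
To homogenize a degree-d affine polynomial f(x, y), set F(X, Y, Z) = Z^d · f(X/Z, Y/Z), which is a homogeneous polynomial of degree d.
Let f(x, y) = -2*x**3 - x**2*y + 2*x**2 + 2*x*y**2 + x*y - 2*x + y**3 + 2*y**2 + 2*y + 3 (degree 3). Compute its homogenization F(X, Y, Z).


F(X, Y, Z) = -2*X**3 - X**2*Y + 2*X**2*Z + 2*X*Y**2 + X*Y*Z - 2*X*Z**2 + Y**3 + 2*Y**2*Z + 2*Y*Z**2 + 3*Z**3

deg(f) = 3.
Substitute x = X/Z, y = Y/Z into f, then multiply by Z^3.
  monomial -2·x^3·y^0 ↦ -2·X^3·Y^0·Z^0.
  monomial -1·x^2·y^1 ↦ -1·X^2·Y^1·Z^0.
  monomial 2·x^2·y^0 ↦ 2·X^2·Y^0·Z^1.
  monomial 2·x^1·y^2 ↦ 2·X^1·Y^2·Z^0.
  monomial 1·x^1·y^1 ↦ 1·X^1·Y^1·Z^1.
  monomial -2·x^1·y^0 ↦ -2·X^1·Y^0·Z^2.
  monomial 1·x^0·y^3 ↦ 1·X^0·Y^3·Z^0.
  monomial 2·x^0·y^2 ↦ 2·X^0·Y^2·Z^1.
  monomial 2·x^0·y^1 ↦ 2·X^0·Y^1·Z^2.
  monomial 3·x^0·y^0 ↦ 3·X^0·Y^0·Z^3.
Collecting: F(X, Y, Z) = -2*X**3 - X**2*Y + 2*X**2*Z + 2*X*Y**2 + X*Y*Z - 2*X*Z**2 + Y**3 + 2*Y**2*Z + 2*Y*Z**2 + 3*Z**3.


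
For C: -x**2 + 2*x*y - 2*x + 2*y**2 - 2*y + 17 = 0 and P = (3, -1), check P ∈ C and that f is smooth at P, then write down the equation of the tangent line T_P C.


Tangent line at P: 30 - 10*x = 0.

Step 1: f(3, -1) = 0, so P lies on C.
Step 2: partial derivatives
  f_x(x, y) = -2*x + 2*y - 2, f_y(x, y) = 2*x + 4*y - 2.
  f_x(P) = -10, f_y(P) = 0 (gradient nonzero, so P is smooth).
Step 3: tangent line at P: -10·(x − 3) + 0·(y − -1) = 0.
Expanding: 30 - 10*x = 0.


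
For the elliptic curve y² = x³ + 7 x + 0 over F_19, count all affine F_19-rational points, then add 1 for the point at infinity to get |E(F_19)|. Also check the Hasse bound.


Affine points = {(0, 0), (4, 4), (4, 15), (6, 7), (6, 12), (8, 6), (8, 13), (10, 5), (10, 14), (12, 8), (12, 11), (14, 7), (14, 12), (16, 3), (16, 16), (17, 4), (17, 15), (18, 7), (18, 12)}; affine count = 19; |E(F_19)| = 20.

Discriminant check: Δ ∝ 4a³ + 27b² = 4·7³ + 27·0² = 4·343 + 27·0 ≡ 4 (mod 19). Nonzero ⇒ E is nonsingular.
For each x ∈ F_19, compute rhs = x³ + 7·x + 0 mod 19, then count y ∈ F_19 with y² ≡ rhs.
  x = 0: rhs = 0, matching y values: 0 (1 points).
  x = 1: rhs = 8, matching y values: none (0 points).
  x = 2: rhs = 3, matching y values: none (0 points).
  x = 3: rhs = 10, matching y values: none (0 points).
  x = 4: rhs = 16, matching y values: 4, 15 (2 points).
  x = 5: rhs = 8, matching y values: none (0 points).
  x = 6: rhs = 11, matching y values: 7, 12 (2 points).
  x = 7: rhs = 12, matching y values: none (0 points).
  x = 8: rhs = 17, matching y values: 6, 13 (2 points).
  x = 9: rhs = 13, matching y values: none (0 points).
  x = 10: rhs = 6, matching y values: 5, 14 (2 points).
  x = 11: rhs = 2, matching y values: none (0 points).
  x = 12: rhs = 7, matching y values: 8, 11 (2 points).
  x = 13: rhs = 8, matching y values: none (0 points).
  x = 14: rhs = 11, matching y values: 7, 12 (2 points).
  x = 15: rhs = 3, matching y values: none (0 points).
  x = 16: rhs = 9, matching y values: 3, 16 (2 points).
  x = 17: rhs = 16, matching y values: 4, 15 (2 points).
  x = 18: rhs = 11, matching y values: 7, 12 (2 points).
Total affine count: 19.
Full point count |E(F_19)| = 19 + 1 = 20.
Hasse bound: |20 − (19+1)| = |0| = 0 ≤ 2√19 ≈ 8.7178 ✓.


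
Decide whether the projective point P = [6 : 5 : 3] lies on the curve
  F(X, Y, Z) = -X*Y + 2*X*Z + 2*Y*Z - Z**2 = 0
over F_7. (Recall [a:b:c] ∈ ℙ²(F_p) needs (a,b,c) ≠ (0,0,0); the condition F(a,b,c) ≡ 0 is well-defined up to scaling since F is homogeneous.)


F(6,5,3) ≡ 6 (mod 7); P is NOT on the curve.

Evaluate F(6, 5, 3) term-by-term (mod 7).
  -X*Y ↦ -1·6·5·1 = -30
  2*X*Z ↦ 2·6·1·3 = 36
  2*Y*Z ↦ 2·1·5·3 = 30
  -Z**2 ↦ -1·1·1·9 = -9
Sum: F(6, 5, 3) = (-30) + (36) + (30) + (-9) = 27.
Reducing mod 7: 27 ≡ 6 (mod 7).
Since F(a, b, c) ≡ 6 ≠ 0 (mod 7), P does NOT lie on the curve.


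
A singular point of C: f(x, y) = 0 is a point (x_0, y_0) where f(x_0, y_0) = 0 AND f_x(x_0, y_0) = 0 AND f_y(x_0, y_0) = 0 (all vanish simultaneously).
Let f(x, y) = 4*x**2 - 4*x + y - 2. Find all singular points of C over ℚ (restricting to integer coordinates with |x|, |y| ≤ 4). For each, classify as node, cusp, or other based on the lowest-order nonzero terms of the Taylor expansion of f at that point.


No singular points in the scanned grid; C is smooth there.

Compute partial derivatives:
  f_x = 8*x - 4.
  f_y = 1.
f_y = 1 is a nonzero constant, so f_y never vanishes: no point (x, y) can satisfy f = f_x = f_y = 0. In particular no (x, y) ∈ {−4, ..., 4}² is singular; the curve is smooth.


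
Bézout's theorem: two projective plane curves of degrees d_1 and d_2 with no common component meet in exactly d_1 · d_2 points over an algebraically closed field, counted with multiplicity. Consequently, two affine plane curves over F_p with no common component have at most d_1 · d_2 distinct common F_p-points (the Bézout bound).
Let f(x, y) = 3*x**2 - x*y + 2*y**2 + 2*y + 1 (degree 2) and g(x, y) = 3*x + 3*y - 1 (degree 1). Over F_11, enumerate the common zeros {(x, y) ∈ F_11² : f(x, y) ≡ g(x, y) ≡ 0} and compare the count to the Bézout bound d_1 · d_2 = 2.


Common zeros: ∅; count = 0; Bézout bound = 2.

deg(f) = 2, deg(g) = 1, so Bézout bound = 2.
Scan x ∈ F_11. For each x, list the y ∈ F_11 with f(x, y) ≡ 0 and those with g(x, y) ≡ 0 (mod 11); the common zeros in that column are the intersection.
  x = 0: f ≡ 0 at y ∈ ∅; g ≡ 0 at y ∈ {4}; common: ∅.
  x = 1: f ≡ 0 at y ∈ ∅; g ≡ 0 at y ∈ {3}; common: ∅.
  x = 2: f ≡ 0 at y ∈ ∅; g ≡ 0 at y ∈ {2}; common: ∅.
  x = 3: f ≡ 0 at y ∈ ∅; g ≡ 0 at y ∈ {1}; common: ∅.
  x = 4: f ≡ 0 at y ∈ ∅; g ≡ 0 at y ∈ {0}; common: ∅.
  x = 5: f ≡ 0 at y ∈ ∅; g ≡ 0 at y ∈ {10}; common: ∅.
  x = 6: f ≡ 0 at y ∈ ∅; g ≡ 0 at y ∈ {9}; common: ∅.
  x = 7: f ≡ 0 at y ∈ ∅; g ≡ 0 at y ∈ {8}; common: ∅.
  x = 8: f ≡ 0 at y ∈ ∅; g ≡ 0 at y ∈ {7}; common: ∅.
  x = 9: f ≡ 0 at y ∈ {10}; g ≡ 0 at y ∈ {6}; common: ∅.
  x = 10: f ≡ 0 at y ∈ ∅; g ≡ 0 at y ∈ {5}; common: ∅.
Collecting: common zeros = ∅, so the count is 0.
Comparison with the Bézout bound: 0 ≤ 2 = deg(f)·deg(g), as expected for curves with no common component (the affine F_11-count falls short of the bound because intersections may lie at infinity, over extension fields, or carry multiplicity).


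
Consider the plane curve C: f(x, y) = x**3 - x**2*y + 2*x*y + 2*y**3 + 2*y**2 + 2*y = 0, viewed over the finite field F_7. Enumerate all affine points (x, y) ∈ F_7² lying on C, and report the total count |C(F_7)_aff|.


Affine F_7-points: {(0, 0), (0, 2), (0, 4), (2, 1), (3, 2), (3, 5), (3, 6), (4, 6), (6, 2), (6, 5), (6, 6)}; count = 11.

For each of the 49 pairs (x, y) ∈ F_7², evaluate f(x, y) mod 7. Record the zeros.
  x = 0: [0↦0, 1↦6, 2↦0, 3↦1, 4↦0, 5↦2, 6↦5]  zeros at y ∈ {0, 2, 4}
  x = 1: [0↦1, 1↦1, 2↦3, 3↦5, 4↦5, 5↦1, 6↦5]  zeros at y ∈ ∅
  x = 2: [0↦1, 1↦0, 2↦1, 3↦2, 4↦1, 5↦3, 6↦6]  zeros at y ∈ {1}
  x = 3: [0↦6, 1↦2, 2↦0, 3↦5, 4↦1, 5↦0, 6↦0]  zeros at y ∈ {2, 5, 6}
  x = 4: [0↦1, 1↦6, 2↦6, 3↦6, 4↦4, 5↦5, 6↦0]  zeros at y ∈ {6}
  x = 5: [0↦6, 1↦4, 2↦4, 3↦4, 4↦2, 5↦3, 6↦5]  zeros at y ∈ ∅
  x = 6: [0↦6, 1↦2, 2↦0, 3↦5, 4↦1, 5↦0, 6↦0]  zeros at y ∈ {2, 5, 6}
Collecting zeros: affine points = {(0, 0), (0, 2), (0, 4), (2, 1), (3, 2), (3, 5), (3, 6), (4, 6), (6, 2), (6, 5), (6, 6)}.
Total count |C(F_7)_aff| = 11.


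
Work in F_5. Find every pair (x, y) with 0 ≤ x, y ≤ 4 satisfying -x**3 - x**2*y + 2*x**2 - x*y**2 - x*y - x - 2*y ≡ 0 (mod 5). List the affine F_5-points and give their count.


Affine F_5-points: {(0, 0), (1, 0), (1, 1)}; count = 3.

For each of the 25 pairs (x, y) ∈ F_5², evaluate f(x, y) mod 5. Record the zeros.
  x = 0: [0↦0, 1↦3, 2↦1, 3↦4, 4↦2]  zeros at y ∈ {0}
  x = 1: [0↦0, 1↦0, 2↦3, 3↦4, 4↦3]  zeros at y ∈ {0, 1}
  x = 2: [0↦3, 1↦3, 2↦4, 3↦1, 4↦4]  zeros at y ∈ ∅
  x = 3: [0↦3, 1↦1, 2↦3, 3↦4, 4↦4]  zeros at y ∈ ∅
  x = 4: [0↦4, 1↦3, 2↦4, 3↦2, 4↦2]  zeros at y ∈ ∅
Collecting zeros: affine points = {(0, 0), (1, 0), (1, 1)}.
Total count |C(F_5)_aff| = 3.


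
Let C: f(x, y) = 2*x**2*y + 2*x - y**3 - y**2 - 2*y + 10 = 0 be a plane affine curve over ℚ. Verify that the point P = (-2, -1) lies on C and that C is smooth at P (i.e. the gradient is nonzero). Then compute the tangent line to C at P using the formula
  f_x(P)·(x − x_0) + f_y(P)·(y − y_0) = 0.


Tangent line at P: 10*x + 5*y + 25 = 0.

Step 1: f(-2, -1) = 0, so P lies on C.
Step 2: partial derivatives
  f_x(x, y) = 4*x*y + 2, f_y(x, y) = 2*x**2 - 3*y**2 - 2*y - 2.
  f_x(P) = 10, f_y(P) = 5 (gradient nonzero, so P is smooth).
Step 3: tangent line at P: 10·(x − -2) + 5·(y − -1) = 0.
Expanding: 10*x + 5*y + 25 = 0.


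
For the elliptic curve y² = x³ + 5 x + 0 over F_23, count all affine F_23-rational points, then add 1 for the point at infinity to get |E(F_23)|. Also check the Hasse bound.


Affine points = {(0, 0), (1, 11), (1, 12), (2, 8), (2, 15), (5, 9), (5, 14), (6, 4), (6, 19), (8, 0), (11, 11), (11, 12), (13, 10), (13, 13), (14, 10), (14, 13), (15, 0), (16, 6), (16, 17), (19, 10), (19, 13), (20, 2), (20, 21)}; affine count = 23; |E(F_23)| = 24.

Discriminant check: Δ ∝ 4a³ + 27b² = 4·5³ + 27·0² = 4·125 + 27·0 ≡ 17 (mod 23). Nonzero ⇒ E is nonsingular.
For each x ∈ F_23, compute rhs = x³ + 5·x + 0 mod 23, then count y ∈ F_23 with y² ≡ rhs.
  x = 0: rhs = 0, matching y values: 0 (1 points).
  x = 1: rhs = 6, matching y values: 11, 12 (2 points).
  x = 2: rhs = 18, matching y values: 8, 15 (2 points).
  x = 3: rhs = 19, matching y values: none (0 points).
  x = 4: rhs = 15, matching y values: none (0 points).
  x = 5: rhs = 12, matching y values: 9, 14 (2 points).
  x = 6: rhs = 16, matching y values: 4, 19 (2 points).
  x = 7: rhs = 10, matching y values: none (0 points).
  x = 8: rhs = 0, matching y values: 0 (1 points).
  x = 9: rhs = 15, matching y values: none (0 points).
  x = 10: rhs = 15, matching y values: none (0 points).
  x = 11: rhs = 6, matching y values: 11, 12 (2 points).
  x = 12: rhs = 17, matching y values: none (0 points).
  x = 13: rhs = 8, matching y values: 10, 13 (2 points).
  x = 14: rhs = 8, matching y values: 10, 13 (2 points).
  x = 15: rhs = 0, matching y values: 0 (1 points).
  x = 16: rhs = 13, matching y values: 6, 17 (2 points).
  x = 17: rhs = 7, matching y values: none (0 points).
  x = 18: rhs = 11, matching y values: none (0 points).
  x = 19: rhs = 8, matching y values: 10, 13 (2 points).
  x = 20: rhs = 4, matching y values: 2, 21 (2 points).
  x = 21: rhs = 5, matching y values: none (0 points).
  x = 22: rhs = 17, matching y values: none (0 points).
Total affine count: 23.
Full point count |E(F_23)| = 23 + 1 = 24.
Hasse bound: |24 − (23+1)| = |0| = 0 ≤ 2√23 ≈ 9.5917 ✓.


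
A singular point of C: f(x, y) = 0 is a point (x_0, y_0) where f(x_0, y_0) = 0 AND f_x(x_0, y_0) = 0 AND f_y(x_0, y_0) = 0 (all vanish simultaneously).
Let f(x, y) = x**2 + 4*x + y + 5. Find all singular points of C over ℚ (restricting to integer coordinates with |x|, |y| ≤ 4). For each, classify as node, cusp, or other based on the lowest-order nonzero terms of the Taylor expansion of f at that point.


No singular points in the scanned grid; C is smooth there.

Compute partial derivatives:
  f_x = 2*x + 4.
  f_y = 1.
f_y = 1 is a nonzero constant, so f_y never vanishes: no point (x, y) can satisfy f = f_x = f_y = 0. In particular no (x, y) ∈ {−4, ..., 4}² is singular; the curve is smooth.


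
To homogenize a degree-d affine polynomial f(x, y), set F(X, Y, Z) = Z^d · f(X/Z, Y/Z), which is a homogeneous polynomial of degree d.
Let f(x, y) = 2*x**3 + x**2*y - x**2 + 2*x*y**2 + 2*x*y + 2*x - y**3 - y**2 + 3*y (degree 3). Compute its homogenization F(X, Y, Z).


F(X, Y, Z) = 2*X**3 + X**2*Y - X**2*Z + 2*X*Y**2 + 2*X*Y*Z + 2*X*Z**2 - Y**3 - Y**2*Z + 3*Y*Z**2

deg(f) = 3.
Substitute x = X/Z, y = Y/Z into f, then multiply by Z^3.
  monomial 2·x^3·y^0 ↦ 2·X^3·Y^0·Z^0.
  monomial 1·x^2·y^1 ↦ 1·X^2·Y^1·Z^0.
  monomial -1·x^2·y^0 ↦ -1·X^2·Y^0·Z^1.
  monomial 2·x^1·y^2 ↦ 2·X^1·Y^2·Z^0.
  monomial 2·x^1·y^1 ↦ 2·X^1·Y^1·Z^1.
  monomial 2·x^1·y^0 ↦ 2·X^1·Y^0·Z^2.
  monomial -1·x^0·y^3 ↦ -1·X^0·Y^3·Z^0.
  monomial -1·x^0·y^2 ↦ -1·X^0·Y^2·Z^1.
  monomial 3·x^0·y^1 ↦ 3·X^0·Y^1·Z^2.
Collecting: F(X, Y, Z) = 2*X**3 + X**2*Y - X**2*Z + 2*X*Y**2 + 2*X*Y*Z + 2*X*Z**2 - Y**3 - Y**2*Z + 3*Y*Z**2.


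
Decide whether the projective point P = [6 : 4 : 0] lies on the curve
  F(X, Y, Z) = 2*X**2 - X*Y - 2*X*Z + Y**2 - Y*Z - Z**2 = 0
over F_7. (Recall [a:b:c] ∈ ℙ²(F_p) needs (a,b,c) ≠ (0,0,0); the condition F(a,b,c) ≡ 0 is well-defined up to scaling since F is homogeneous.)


F(6,4,0) ≡ 1 (mod 7); P is NOT on the curve.

Evaluate F(6, 4, 0) term-by-term (mod 7).
  2*X**2 ↦ 2·36·1·1 = 72
  -X*Y ↦ -1·6·4·1 = -24
  -2*X*Z ↦ -2·6·1·0 = 0
  Y**2 ↦ 1·1·16·1 = 16
  -Y*Z ↦ -1·1·4·0 = 0
  -Z**2 ↦ -1·1·1·0 = 0
Sum: F(6, 4, 0) = (72) + (-24) + (0) + (16) + (0) + (0) = 64.
Reducing mod 7: 64 ≡ 1 (mod 7).
Since F(a, b, c) ≡ 1 ≠ 0 (mod 7), P does NOT lie on the curve.


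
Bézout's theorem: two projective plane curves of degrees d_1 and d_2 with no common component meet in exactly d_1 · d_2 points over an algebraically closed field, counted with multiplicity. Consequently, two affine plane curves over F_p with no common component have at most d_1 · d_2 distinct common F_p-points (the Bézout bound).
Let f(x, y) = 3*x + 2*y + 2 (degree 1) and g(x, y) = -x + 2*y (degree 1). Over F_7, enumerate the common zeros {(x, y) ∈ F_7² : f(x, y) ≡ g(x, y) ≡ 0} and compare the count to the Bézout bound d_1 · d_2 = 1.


Common zeros: {(3, 5)}; count = 1; Bézout bound = 1.

deg(f) = 1, deg(g) = 1, so Bézout bound = 1.
Scan x ∈ F_7. For each x, list the y ∈ F_7 with f(x, y) ≡ 0 and those with g(x, y) ≡ 0 (mod 7); the common zeros in that column are the intersection.
  x = 0: f ≡ 0 at y ∈ {6}; g ≡ 0 at y ∈ {0}; common: ∅.
  x = 1: f ≡ 0 at y ∈ {1}; g ≡ 0 at y ∈ {4}; common: ∅.
  x = 2: f ≡ 0 at y ∈ {3}; g ≡ 0 at y ∈ {1}; common: ∅.
  x = 3: f ≡ 0 at y ∈ {5}; g ≡ 0 at y ∈ {5}; common: {5}.
  x = 4: f ≡ 0 at y ∈ {0}; g ≡ 0 at y ∈ {2}; common: ∅.
  x = 5: f ≡ 0 at y ∈ {2}; g ≡ 0 at y ∈ {6}; common: ∅.
  x = 6: f ≡ 0 at y ∈ {4}; g ≡ 0 at y ∈ {3}; common: ∅.
Collecting: common zeros = {(3, 5)}, so the count is 1.
Comparison with the Bézout bound: 1 ≤ 1 = deg(f)·deg(g), as expected for curves with no common component (the bound is attained).


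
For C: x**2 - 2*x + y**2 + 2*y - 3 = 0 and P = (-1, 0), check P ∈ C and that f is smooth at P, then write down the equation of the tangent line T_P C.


Tangent line at P: -4*x + 2*y - 4 = 0.

Step 1: f(-1, 0) = 0, so P lies on C.
Step 2: partial derivatives
  f_x(x, y) = 2*x - 2, f_y(x, y) = 2*y + 2.
  f_x(P) = -4, f_y(P) = 2 (gradient nonzero, so P is smooth).
Step 3: tangent line at P: -4·(x − -1) + 2·(y − 0) = 0.
Expanding: -4*x + 2*y - 4 = 0.


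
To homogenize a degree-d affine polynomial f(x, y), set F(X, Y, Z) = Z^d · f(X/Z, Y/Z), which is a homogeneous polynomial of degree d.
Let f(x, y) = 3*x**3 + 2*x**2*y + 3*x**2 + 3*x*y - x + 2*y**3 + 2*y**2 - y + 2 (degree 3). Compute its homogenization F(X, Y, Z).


F(X, Y, Z) = 3*X**3 + 2*X**2*Y + 3*X**2*Z + 3*X*Y*Z - X*Z**2 + 2*Y**3 + 2*Y**2*Z - Y*Z**2 + 2*Z**3

deg(f) = 3.
Substitute x = X/Z, y = Y/Z into f, then multiply by Z^3.
  monomial 3·x^3·y^0 ↦ 3·X^3·Y^0·Z^0.
  monomial 2·x^2·y^1 ↦ 2·X^2·Y^1·Z^0.
  monomial 3·x^2·y^0 ↦ 3·X^2·Y^0·Z^1.
  monomial 3·x^1·y^1 ↦ 3·X^1·Y^1·Z^1.
  monomial -1·x^1·y^0 ↦ -1·X^1·Y^0·Z^2.
  monomial 2·x^0·y^3 ↦ 2·X^0·Y^3·Z^0.
  monomial 2·x^0·y^2 ↦ 2·X^0·Y^2·Z^1.
  monomial -1·x^0·y^1 ↦ -1·X^0·Y^1·Z^2.
  monomial 2·x^0·y^0 ↦ 2·X^0·Y^0·Z^3.
Collecting: F(X, Y, Z) = 3*X**3 + 2*X**2*Y + 3*X**2*Z + 3*X*Y*Z - X*Z**2 + 2*Y**3 + 2*Y**2*Z - Y*Z**2 + 2*Z**3.


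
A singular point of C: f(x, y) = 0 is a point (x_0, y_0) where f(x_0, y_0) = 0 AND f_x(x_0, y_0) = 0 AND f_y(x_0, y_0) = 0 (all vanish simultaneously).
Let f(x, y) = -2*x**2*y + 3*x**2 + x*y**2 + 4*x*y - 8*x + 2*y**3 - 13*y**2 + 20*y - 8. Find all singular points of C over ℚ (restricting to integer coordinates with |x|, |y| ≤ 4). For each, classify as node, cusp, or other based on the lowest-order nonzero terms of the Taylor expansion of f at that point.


Singular points: {(2, 2)}; classification: node.

Compute partial derivatives:
  f_x = -4*x*y + 6*x + y**2 + 4*y - 8.
  f_y = -2*x**2 + 2*x*y + 4*x + 6*y**2 - 26*y + 20.
Scan x_0 ∈ {−4, ..., 4}. For each x_0, f_y(x_0, y) is a polynomial in y; find its integer roots y ∈ {−4, ..., 4}, then test f_x and f at those candidates.
  x = -4: f_y(-4, y) = 6*y**2 - 34*y - 28; no integer root y with |y| ≤ 4.
  x = -3: f_y(-3, y) = 6*y**2 - 32*y - 10; no integer root y with |y| ≤ 4.
  x = -2: f_y(-2, y) = 6*y**2 - 30*y + 4; no integer root y with |y| ≤ 4.
  x = -1: f_y(-1, y) = 6*y**2 - 28*y + 14; no integer root y with |y| ≤ 4.
  x = 0: f_y(0, y) = 6*y**2 - 26*y + 20; vanishes at y ∈ {1}. (0, 1): f_x = -3 ≠ 0.
  x = 1: f_y(1, y) = 6*y**2 - 24*y + 22; no integer root y with |y| ≤ 4.
  x = 2: f_y(2, y) = 6*y**2 - 22*y + 20; vanishes at y ∈ {2}. (2, 2): f_x = 0, f = 0 — SINGULAR.
  x = 3: f_y(3, y) = 6*y**2 - 20*y + 14; vanishes at y ∈ {1}. (3, 1): f_x = 3 ≠ 0.
  x = 4: f_y(4, y) = 6*y**2 - 18*y + 4; no integer root y with |y| ≤ 4.
Only singular point on the grid: (2, 2).
Classify: substitute x = 2 + u, y = 2 + v and expand: f = -2*u**2*v - u**2 + u*v**2 + 2*v**3 + v**2.
No constant or linear terms (consistent with a singular point). Quadratic part: -u**2 + v**2. Cubic part: -2*u**2*v + u*v**2 + 2*v**3.
The quadratic part v**2 - u**2 = (v − u)(v + u) splits into two distinct linear factors, so there are two distinct tangent lines y − 2 = ±(x − 2) — this is a node (ordinary double point).
Classification: node.


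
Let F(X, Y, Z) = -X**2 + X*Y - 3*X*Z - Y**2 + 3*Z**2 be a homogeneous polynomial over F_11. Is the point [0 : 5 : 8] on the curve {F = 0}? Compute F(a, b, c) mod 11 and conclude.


F(0,5,8) ≡ 2 (mod 11); P is NOT on the curve.

Evaluate F(0, 5, 8) term-by-term (mod 11).
  -X**2 ↦ -1·0·1·1 = 0
  X*Y ↦ 1·0·5·1 = 0
  -3*X*Z ↦ -3·0·1·8 = 0
  -Y**2 ↦ -1·1·25·1 = -25
  3*Z**2 ↦ 3·1·1·64 = 192
Sum: F(0, 5, 8) = (0) + (0) + (0) + (-25) + (192) = 167.
Reducing mod 11: 167 ≡ 2 (mod 11).
Since F(a, b, c) ≡ 2 ≠ 0 (mod 11), P does NOT lie on the curve.


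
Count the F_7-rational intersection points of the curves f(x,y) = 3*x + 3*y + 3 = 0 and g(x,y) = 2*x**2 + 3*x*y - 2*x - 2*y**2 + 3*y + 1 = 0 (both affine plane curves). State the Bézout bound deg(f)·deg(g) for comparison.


Common zeros: ∅; count = 0; Bézout bound = 2.

deg(f) = 1, deg(g) = 2, so Bézout bound = 2.
Scan x ∈ F_7. For each x, list the y ∈ F_7 with f(x, y) ≡ 0 and those with g(x, y) ≡ 0 (mod 7); the common zeros in that column are the intersection.
  x = 0: f ≡ 0 at y ∈ {6}; g ≡ 0 at y ∈ ∅; common: ∅.
  x = 1: f ≡ 0 at y ∈ {5}; g ≡ 0 at y ∈ {4, 6}; common: ∅.
  x = 2: f ≡ 0 at y ∈ {4}; g ≡ 0 at y ∈ {3, 5}; common: ∅.
  x = 3: f ≡ 0 at y ∈ {3}; g ≡ 0 at y ∈ ∅; common: ∅.
  x = 4: f ≡ 0 at y ∈ {2}; g ≡ 0 at y ∈ ∅; common: ∅.
  x = 5: f ≡ 0 at y ∈ {1}; g ≡ 0 at y ∈ {3, 6}; common: ∅.
  x = 6: f ≡ 0 at y ∈ {0}; g ≡ 0 at y ∈ ∅; common: ∅.
Collecting: common zeros = ∅, so the count is 0.
Comparison with the Bézout bound: 0 ≤ 2 = deg(f)·deg(g), as expected for curves with no common component (the affine F_7-count falls short of the bound because intersections may lie at infinity, over extension fields, or carry multiplicity).


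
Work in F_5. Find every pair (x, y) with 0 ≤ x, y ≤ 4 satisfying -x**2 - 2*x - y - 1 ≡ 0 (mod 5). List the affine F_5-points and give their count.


Affine F_5-points: {(0, 4), (1, 1), (2, 1), (3, 4), (4, 0)}; count = 5.

For each of the 25 pairs (x, y) ∈ F_5², evaluate f(x, y) mod 5. Record the zeros.
  x = 0: [0↦4, 1↦3, 2↦2, 3↦1, 4↦0]  zeros at y ∈ {4}
  x = 1: [0↦1, 1↦0, 2↦4, 3↦3, 4↦2]  zeros at y ∈ {1}
  x = 2: [0↦1, 1↦0, 2↦4, 3↦3, 4↦2]  zeros at y ∈ {1}
  x = 3: [0↦4, 1↦3, 2↦2, 3↦1, 4↦0]  zeros at y ∈ {4}
  x = 4: [0↦0, 1↦4, 2↦3, 3↦2, 4↦1]  zeros at y ∈ {0}
Collecting zeros: affine points = {(0, 4), (1, 1), (2, 1), (3, 4), (4, 0)}.
Total count |C(F_5)_aff| = 5.


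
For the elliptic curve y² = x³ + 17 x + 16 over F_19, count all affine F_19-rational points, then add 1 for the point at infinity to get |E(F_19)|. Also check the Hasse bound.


Affine points = {(0, 4), (0, 15), (2, 1), (2, 18), (5, 6), (5, 13), (6, 7), (6, 12), (9, 9), (9, 10), (15, 6), (15, 13), (18, 6), (18, 13)}; affine count = 14; |E(F_19)| = 15.

Discriminant check: Δ ∝ 4a³ + 27b² = 4·17³ + 27·16² = 4·4913 + 27·256 ≡ 2 (mod 19). Nonzero ⇒ E is nonsingular.
For each x ∈ F_19, compute rhs = x³ + 17·x + 16 mod 19, then count y ∈ F_19 with y² ≡ rhs.
  x = 0: rhs = 16, matching y values: 4, 15 (2 points).
  x = 1: rhs = 15, matching y values: none (0 points).
  x = 2: rhs = 1, matching y values: 1, 18 (2 points).
  x = 3: rhs = 18, matching y values: none (0 points).
  x = 4: rhs = 15, matching y values: none (0 points).
  x = 5: rhs = 17, matching y values: 6, 13 (2 points).
  x = 6: rhs = 11, matching y values: 7, 12 (2 points).
  x = 7: rhs = 3, matching y values: none (0 points).
  x = 8: rhs = 18, matching y values: none (0 points).
  x = 9: rhs = 5, matching y values: 9, 10 (2 points).
  x = 10: rhs = 8, matching y values: none (0 points).
  x = 11: rhs = 14, matching y values: none (0 points).
  x = 12: rhs = 10, matching y values: none (0 points).
  x = 13: rhs = 2, matching y values: none (0 points).
  x = 14: rhs = 15, matching y values: none (0 points).
  x = 15: rhs = 17, matching y values: 6, 13 (2 points).
  x = 16: rhs = 14, matching y values: none (0 points).
  x = 17: rhs = 12, matching y values: none (0 points).
  x = 18: rhs = 17, matching y values: 6, 13 (2 points).
Total affine count: 14.
Full point count |E(F_19)| = 14 + 1 = 15.
Hasse bound: |15 − (19+1)| = |-5| = 5 ≤ 2√19 ≈ 8.7178 ✓.


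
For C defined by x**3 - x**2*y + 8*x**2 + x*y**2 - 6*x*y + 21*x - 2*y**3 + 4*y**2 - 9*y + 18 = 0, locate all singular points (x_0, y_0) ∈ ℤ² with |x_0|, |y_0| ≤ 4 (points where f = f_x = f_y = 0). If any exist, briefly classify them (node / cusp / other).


Singular points: {(-3, 0)}; classification: node.

Compute partial derivatives:
  f_x = 3*x**2 - 2*x*y + 16*x + y**2 - 6*y + 21.
  f_y = -x**2 + 2*x*y - 6*x - 6*y**2 + 8*y - 9.
Scan x_0 ∈ {−4, ..., 4}. For each x_0, f_y(x_0, y) is a polynomial in y; find its integer roots y ∈ {−4, ..., 4}, then test f_x and f at those candidates.
  x = -4: f_y(-4, y) = -6*y**2 - 1; no integer root y with |y| ≤ 4.
  x = -3: f_y(-3, y) = -6*y**2 + 2*y; vanishes at y ∈ {0}. (-3, 0): f_x = 0, f = 0 — SINGULAR.
  x = -2: f_y(-2, y) = -6*y**2 + 4*y - 1; no integer root y with |y| ≤ 4.
  x = -1: f_y(-1, y) = -6*y**2 + 6*y - 4; no integer root y with |y| ≤ 4.
  x = 0: f_y(0, y) = -6*y**2 + 8*y - 9; no integer root y with |y| ≤ 4.
  x = 1: f_y(1, y) = -6*y**2 + 10*y - 16; no integer root y with |y| ≤ 4.
  x = 2: f_y(2, y) = -6*y**2 + 12*y - 25; no integer root y with |y| ≤ 4.
  x = 3: f_y(3, y) = -6*y**2 + 14*y - 36; no integer root y with |y| ≤ 4.
  x = 4: f_y(4, y) = -6*y**2 + 16*y - 49; no integer root y with |y| ≤ 4.
Only singular point on the grid: (-3, 0).
Classify: substitute x = -3 + u, y = 0 + v and expand: f = u**3 - u**2*v - u**2 + u*v**2 - 2*v**3 + v**2.
No constant or linear terms (consistent with a singular point). Quadratic part: -u**2 + v**2. Cubic part: u**3 - u**2*v + u*v**2 - 2*v**3.
The quadratic part v**2 - u**2 = (v − u)(v + u) splits into two distinct linear factors, so there are two distinct tangent lines y − 0 = ±(x − -3) — this is a node (ordinary double point).
Classification: node.


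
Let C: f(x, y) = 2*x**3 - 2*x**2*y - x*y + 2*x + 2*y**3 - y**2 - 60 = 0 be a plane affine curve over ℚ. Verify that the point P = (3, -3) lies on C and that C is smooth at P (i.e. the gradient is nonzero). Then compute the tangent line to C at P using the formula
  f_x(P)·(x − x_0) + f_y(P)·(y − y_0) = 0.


Tangent line at P: 95*x + 39*y - 168 = 0.

Step 1: f(3, -3) = 0, so P lies on C.
Step 2: partial derivatives
  f_x(x, y) = 6*x**2 - 4*x*y - y + 2, f_y(x, y) = -2*x**2 - x + 6*y**2 - 2*y.
  f_x(P) = 95, f_y(P) = 39 (gradient nonzero, so P is smooth).
Step 3: tangent line at P: 95·(x − 3) + 39·(y − -3) = 0.
Expanding: 95*x + 39*y - 168 = 0.


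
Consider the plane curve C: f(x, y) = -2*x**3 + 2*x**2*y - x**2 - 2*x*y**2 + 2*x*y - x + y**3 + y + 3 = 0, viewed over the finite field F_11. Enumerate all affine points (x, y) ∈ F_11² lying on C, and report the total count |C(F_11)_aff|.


Affine F_11-points: {(0, 3), (1, 5), (2, 3), (2, 4), (2, 8), (5, 2), (5, 6), (6, 2), (6, 3), (6, 7), (7, 2), (8, 6), (9, 4), (9, 6), (9, 8)}; count = 15.

For each of the 121 pairs (x, y) ∈ F_11², evaluate f(x, y) mod 11. Record the zeros.
  x = 0: [0↦3, 1↦5, 2↦2, 3↦0, 4↦5, 5↦1, 6↦5, 7↦1, 8↦6, 9↦4, 10↦1]  zeros at y ∈ {3}
  x = 1: [0↦10, 1↦3, 2↦9, 3↦1, 4↦7, 5↦0, 6↦8, 7↦4, 8↦5, 9↦6, 10↦2]  zeros at y ∈ {5}
  x = 2: [0↦3, 1↦2, 2↦10, 3↦0, 4↦0, 5↦5, 6↦10, 7↦10, 8↦0, 9↦8, 10↦7]  zeros at y ∈ {3, 4, 8}
  x = 3: [0↦3, 1↦1, 2↦4, 3↦7, 4↦5, 5↦4, 6↦10, 7↦7, 8↦1, 9↦9, 10↦4]  zeros at y ∈ ∅
  x = 4: [0↦9, 1↦10, 2↦1, 3↦10, 4↦10, 5↦7, 6↦7, 7↦5, 8↦7, 9↦8, 10↦3]  zeros at y ∈ ∅
  x = 5: [0↦9, 1↦6, 2↦0, 3↦8, 4↦3, 5↦2, 6↦0, 7↦3, 8↦6, 9↦4, 10↦3]  zeros at y ∈ {2, 6}
  x = 6: [0↦2, 1↦10, 2↦0, 3↦0, 4↦5, 5↦10, 6↦10, 7↦0, 8↦8, 9↦7, 10↦3]  zeros at y ∈ {2, 3, 7}
  x = 7: [0↦9, 1↦10, 2↦0, 3↦7, 4↦4, 5↦8, 6↦3, 7↦6, 8↦1, 9↦5, 10↦2]  zeros at y ∈ {2}
  x = 8: [0↦7, 1↦5, 2↦10, 3↦6, 4↦10, 5↦6, 6↦0, 7↦9, 8↦6, 9↦8, 10↦10]  zeros at y ∈ {6}
  x = 9: [0↦6, 1↦5, 2↦7, 3↦7, 4↦0, 5↦3, 6↦0, 7↦8, 8↦0, 9↦4, 10↦4]  zeros at y ∈ {4, 6, 8}
  x = 10: [0↦5, 1↦9, 2↦1, 3↦9, 4↦6, 5↦9, 6↦2, 7↦2, 8↦4, 9↦3, 10↦5]  zeros at y ∈ ∅
Collecting zeros: affine points = {(0, 3), (1, 5), (2, 3), (2, 4), (2, 8), (5, 2), (5, 6), (6, 2), (6, 3), (6, 7), (7, 2), (8, 6), (9, 4), (9, 6), (9, 8)}.
Total count |C(F_11)_aff| = 15.


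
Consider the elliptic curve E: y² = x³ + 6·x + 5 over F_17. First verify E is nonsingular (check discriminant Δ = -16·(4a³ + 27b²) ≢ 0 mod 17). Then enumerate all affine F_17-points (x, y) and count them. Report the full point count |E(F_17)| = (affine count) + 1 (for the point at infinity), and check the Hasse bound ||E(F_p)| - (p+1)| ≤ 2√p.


Affine points = {(2, 5), (2, 12), (3, 4), (3, 13), (4, 5), (4, 12), (6, 6), (6, 11), (7, 4), (7, 13), (8, 2), (8, 15), (11, 5), (11, 12), (13, 6), (13, 11), (15, 6), (15, 11), (16, 7), (16, 10)}; affine count = 20; |E(F_17)| = 21.

Discriminant check: Δ ∝ 4a³ + 27b² = 4·6³ + 27·5² = 4·216 + 27·25 ≡ 9 (mod 17). Nonzero ⇒ E is nonsingular.
For each x ∈ F_17, compute rhs = x³ + 6·x + 5 mod 17, then count y ∈ F_17 with y² ≡ rhs.
  x = 0: rhs = 5, matching y values: none (0 points).
  x = 1: rhs = 12, matching y values: none (0 points).
  x = 2: rhs = 8, matching y values: 5, 12 (2 points).
  x = 3: rhs = 16, matching y values: 4, 13 (2 points).
  x = 4: rhs = 8, matching y values: 5, 12 (2 points).
  x = 5: rhs = 7, matching y values: none (0 points).
  x = 6: rhs = 2, matching y values: 6, 11 (2 points).
  x = 7: rhs = 16, matching y values: 4, 13 (2 points).
  x = 8: rhs = 4, matching y values: 2, 15 (2 points).
  x = 9: rhs = 6, matching y values: none (0 points).
  x = 10: rhs = 11, matching y values: none (0 points).
  x = 11: rhs = 8, matching y values: 5, 12 (2 points).
  x = 12: rhs = 3, matching y values: none (0 points).
  x = 13: rhs = 2, matching y values: 6, 11 (2 points).
  x = 14: rhs = 11, matching y values: none (0 points).
  x = 15: rhs = 2, matching y values: 6, 11 (2 points).
  x = 16: rhs = 15, matching y values: 7, 10 (2 points).
Total affine count: 20.
Full point count |E(F_17)| = 20 + 1 = 21.
Hasse bound: |21 − (17+1)| = |3| = 3 ≤ 2√17 ≈ 8.2462 ✓.


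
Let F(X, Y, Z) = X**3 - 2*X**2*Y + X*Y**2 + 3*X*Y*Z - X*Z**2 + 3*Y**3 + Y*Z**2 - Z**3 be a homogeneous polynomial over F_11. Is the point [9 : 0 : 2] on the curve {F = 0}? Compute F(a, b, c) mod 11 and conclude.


F(9,0,2) ≡ 3 (mod 11); P is NOT on the curve.

Evaluate F(9, 0, 2) term-by-term (mod 11).
  X**3 ↦ 1·729·1·1 = 729
  -2*X**2*Y ↦ -2·81·0·1 = 0
  X*Y**2 ↦ 1·9·0·1 = 0
  3*X*Y*Z ↦ 3·9·0·2 = 0
  -X*Z**2 ↦ -1·9·1·4 = -36
  3*Y**3 ↦ 3·1·0·1 = 0
  Y*Z**2 ↦ 1·1·0·4 = 0
  -Z**3 ↦ -1·1·1·8 = -8
Sum: F(9, 0, 2) = (729) + (0) + (0) + (0) + (-36) + (0) + (0) + (-8) = 685.
Reducing mod 11: 685 ≡ 3 (mod 11).
Since F(a, b, c) ≡ 3 ≠ 0 (mod 11), P does NOT lie on the curve.


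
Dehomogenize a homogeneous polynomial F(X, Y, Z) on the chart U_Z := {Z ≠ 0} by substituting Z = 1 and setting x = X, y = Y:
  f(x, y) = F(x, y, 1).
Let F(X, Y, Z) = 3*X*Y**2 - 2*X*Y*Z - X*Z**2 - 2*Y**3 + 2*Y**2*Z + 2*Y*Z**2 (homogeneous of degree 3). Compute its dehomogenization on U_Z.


f(x, y) = 3*x*y**2 - 2*x*y - x - 2*y**3 + 2*y**2 + 2*y

On U_Z we set Z = 1. Each monomial c·X^i·Y^j·Z^k in F becomes c·x^i·y^j·1^k = c·x^i·y^j.
Substituting Z = 1: F(X, Y, 1) = 3*x*y**2 - 2*x*y - x - 2*y**3 + 2*y**2 + 2*y.
Note: deg(f) ≤ deg(F) = 3; strict inequality happens when F is divisible by Z (lost terms).


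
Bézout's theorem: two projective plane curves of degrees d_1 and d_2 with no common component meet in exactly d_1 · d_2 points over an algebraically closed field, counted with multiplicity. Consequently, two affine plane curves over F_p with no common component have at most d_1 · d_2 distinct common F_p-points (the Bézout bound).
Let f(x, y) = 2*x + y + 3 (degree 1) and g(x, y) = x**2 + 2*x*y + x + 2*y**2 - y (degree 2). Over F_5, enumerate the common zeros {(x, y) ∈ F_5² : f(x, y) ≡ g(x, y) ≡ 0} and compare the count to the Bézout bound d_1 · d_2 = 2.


Common zeros: {(4, 4)}; count = 1; Bézout bound = 2.

deg(f) = 1, deg(g) = 2, so Bézout bound = 2.
Scan x ∈ F_5. For each x, list the y ∈ F_5 with f(x, y) ≡ 0 and those with g(x, y) ≡ 0 (mod 5); the common zeros in that column are the intersection.
  x = 0: f ≡ 0 at y ∈ {2}; g ≡ 0 at y ∈ {0, 3}; common: ∅.
  x = 1: f ≡ 0 at y ∈ {0}; g ≡ 0 at y ∈ {1}; common: ∅.
  x = 2: f ≡ 0 at y ∈ {3}; g ≡ 0 at y ∈ {2, 4}; common: ∅.
  x = 3: f ≡ 0 at y ∈ {1}; g ≡ 0 at y ∈ {2, 3}; common: ∅.
  x = 4: f ≡ 0 at y ∈ {4}; g ≡ 0 at y ∈ {0, 4}; common: {4}.
Collecting: common zeros = {(4, 4)}, so the count is 1.
Comparison with the Bézout bound: 1 ≤ 2 = deg(f)·deg(g), as expected for curves with no common component (the affine F_5-count falls short of the bound because intersections may lie at infinity, over extension fields, or carry multiplicity).


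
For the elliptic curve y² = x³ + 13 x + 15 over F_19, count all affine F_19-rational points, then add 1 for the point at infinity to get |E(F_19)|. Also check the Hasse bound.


Affine points = {(2, 7), (2, 12), (3, 9), (3, 10), (4, 6), (4, 13), (6, 9), (6, 10), (8, 2), (8, 17), (9, 5), (9, 14), (10, 9), (10, 10), (11, 8), (11, 11), (13, 5), (13, 14), (16, 5), (16, 14), (17, 0), (18, 1), (18, 18)}; affine count = 23; |E(F_19)| = 24.

Discriminant check: Δ ∝ 4a³ + 27b² = 4·13³ + 27·15² = 4·2197 + 27·225 ≡ 5 (mod 19). Nonzero ⇒ E is nonsingular.
For each x ∈ F_19, compute rhs = x³ + 13·x + 15 mod 19, then count y ∈ F_19 with y² ≡ rhs.
  x = 0: rhs = 15, matching y values: none (0 points).
  x = 1: rhs = 10, matching y values: none (0 points).
  x = 2: rhs = 11, matching y values: 7, 12 (2 points).
  x = 3: rhs = 5, matching y values: 9, 10 (2 points).
  x = 4: rhs = 17, matching y values: 6, 13 (2 points).
  x = 5: rhs = 15, matching y values: none (0 points).
  x = 6: rhs = 5, matching y values: 9, 10 (2 points).
  x = 7: rhs = 12, matching y values: none (0 points).
  x = 8: rhs = 4, matching y values: 2, 17 (2 points).
  x = 9: rhs = 6, matching y values: 5, 14 (2 points).
  x = 10: rhs = 5, matching y values: 9, 10 (2 points).
  x = 11: rhs = 7, matching y values: 8, 11 (2 points).
  x = 12: rhs = 18, matching y values: none (0 points).
  x = 13: rhs = 6, matching y values: 5, 14 (2 points).
  x = 14: rhs = 15, matching y values: none (0 points).
  x = 15: rhs = 13, matching y values: none (0 points).
  x = 16: rhs = 6, matching y values: 5, 14 (2 points).
  x = 17: rhs = 0, matching y values: 0 (1 points).
  x = 18: rhs = 1, matching y values: 1, 18 (2 points).
Total affine count: 23.
Full point count |E(F_19)| = 23 + 1 = 24.
Hasse bound: |24 − (19+1)| = |4| = 4 ≤ 2√19 ≈ 8.7178 ✓.


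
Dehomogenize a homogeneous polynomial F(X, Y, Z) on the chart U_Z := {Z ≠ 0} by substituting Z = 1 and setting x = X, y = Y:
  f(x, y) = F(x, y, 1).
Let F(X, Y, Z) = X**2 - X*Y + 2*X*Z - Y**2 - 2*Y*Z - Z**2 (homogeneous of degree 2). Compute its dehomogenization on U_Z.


f(x, y) = x**2 - x*y + 2*x - y**2 - 2*y - 1

On U_Z we set Z = 1. Each monomial c·X^i·Y^j·Z^k in F becomes c·x^i·y^j·1^k = c·x^i·y^j.
Substituting Z = 1: F(X, Y, 1) = x**2 - x*y + 2*x - y**2 - 2*y - 1.
Note: deg(f) ≤ deg(F) = 2; strict inequality happens when F is divisible by Z (lost terms).


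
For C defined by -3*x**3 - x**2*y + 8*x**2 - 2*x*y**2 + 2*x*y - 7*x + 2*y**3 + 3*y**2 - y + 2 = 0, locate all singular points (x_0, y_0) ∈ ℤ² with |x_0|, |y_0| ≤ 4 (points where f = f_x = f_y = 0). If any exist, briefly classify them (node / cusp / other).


Singular points: {(1, 0)}; classification: node.

Compute partial derivatives:
  f_x = -9*x**2 - 2*x*y + 16*x - 2*y**2 + 2*y - 7.
  f_y = -x**2 - 4*x*y + 2*x + 6*y**2 + 6*y - 1.
Scan x_0 ∈ {−4, ..., 4}. For each x_0, f_y(x_0, y) is a polynomial in y; find its integer roots y ∈ {−4, ..., 4}, then test f_x and f at those candidates.
  x = -4: f_y(-4, y) = 6*y**2 + 22*y - 25; no integer root y with |y| ≤ 4.
  x = -3: f_y(-3, y) = 6*y**2 + 18*y - 16; no integer root y with |y| ≤ 4.
  x = -2: f_y(-2, y) = 6*y**2 + 14*y - 9; no integer root y with |y| ≤ 4.
  x = -1: f_y(-1, y) = 6*y**2 + 10*y - 4; vanishes at y ∈ {-2}. (-1, -2): f_x = -48 ≠ 0.
  x = 0: f_y(0, y) = 6*y**2 + 6*y - 1; no integer root y with |y| ≤ 4.
  x = 1: f_y(1, y) = 6*y**2 + 2*y; vanishes at y ∈ {0}. (1, 0): f_x = 0, f = 0 — SINGULAR.
  x = 2: f_y(2, y) = 6*y**2 - 2*y - 1; no integer root y with |y| ≤ 4.
  x = 3: f_y(3, y) = 6*y**2 - 6*y - 4; no integer root y with |y| ≤ 4.
  x = 4: f_y(4, y) = 6*y**2 - 10*y - 9; no integer root y with |y| ≤ 4.
Only singular point on the grid: (1, 0).
Classify: substitute x = 1 + u, y = 0 + v and expand: f = -3*u**3 - u**2*v - u**2 - 2*u*v**2 + 2*v**3 + v**2.
No constant or linear terms (consistent with a singular point). Quadratic part: -u**2 + v**2. Cubic part: -3*u**3 - u**2*v - 2*u*v**2 + 2*v**3.
The quadratic part v**2 - u**2 = (v − u)(v + u) splits into two distinct linear factors, so there are two distinct tangent lines y − 0 = ±(x − 1) — this is a node (ordinary double point).
Classification: node.


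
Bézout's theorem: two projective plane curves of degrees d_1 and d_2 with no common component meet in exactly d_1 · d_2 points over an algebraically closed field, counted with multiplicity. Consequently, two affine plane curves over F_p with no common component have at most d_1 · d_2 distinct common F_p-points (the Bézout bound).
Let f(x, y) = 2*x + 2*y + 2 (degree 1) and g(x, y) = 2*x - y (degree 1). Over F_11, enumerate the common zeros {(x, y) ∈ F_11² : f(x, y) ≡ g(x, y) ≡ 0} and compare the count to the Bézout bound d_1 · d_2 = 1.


Common zeros: {(7, 3)}; count = 1; Bézout bound = 1.

deg(f) = 1, deg(g) = 1, so Bézout bound = 1.
Scan x ∈ F_11. For each x, list the y ∈ F_11 with f(x, y) ≡ 0 and those with g(x, y) ≡ 0 (mod 11); the common zeros in that column are the intersection.
  x = 0: f ≡ 0 at y ∈ {10}; g ≡ 0 at y ∈ {0}; common: ∅.
  x = 1: f ≡ 0 at y ∈ {9}; g ≡ 0 at y ∈ {2}; common: ∅.
  x = 2: f ≡ 0 at y ∈ {8}; g ≡ 0 at y ∈ {4}; common: ∅.
  x = 3: f ≡ 0 at y ∈ {7}; g ≡ 0 at y ∈ {6}; common: ∅.
  x = 4: f ≡ 0 at y ∈ {6}; g ≡ 0 at y ∈ {8}; common: ∅.
  x = 5: f ≡ 0 at y ∈ {5}; g ≡ 0 at y ∈ {10}; common: ∅.
  x = 6: f ≡ 0 at y ∈ {4}; g ≡ 0 at y ∈ {1}; common: ∅.
  x = 7: f ≡ 0 at y ∈ {3}; g ≡ 0 at y ∈ {3}; common: {3}.
  x = 8: f ≡ 0 at y ∈ {2}; g ≡ 0 at y ∈ {5}; common: ∅.
  x = 9: f ≡ 0 at y ∈ {1}; g ≡ 0 at y ∈ {7}; common: ∅.
  x = 10: f ≡ 0 at y ∈ {0}; g ≡ 0 at y ∈ {9}; common: ∅.
Collecting: common zeros = {(7, 3)}, so the count is 1.
Comparison with the Bézout bound: 1 ≤ 1 = deg(f)·deg(g), as expected for curves with no common component (the bound is attained).


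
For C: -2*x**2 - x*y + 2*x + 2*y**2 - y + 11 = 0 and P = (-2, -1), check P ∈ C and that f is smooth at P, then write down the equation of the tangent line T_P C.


Tangent line at P: 11*x - 3*y + 19 = 0.

Step 1: f(-2, -1) = 0, so P lies on C.
Step 2: partial derivatives
  f_x(x, y) = -4*x - y + 2, f_y(x, y) = -x + 4*y - 1.
  f_x(P) = 11, f_y(P) = -3 (gradient nonzero, so P is smooth).
Step 3: tangent line at P: 11·(x − -2) + -3·(y − -1) = 0.
Expanding: 11*x - 3*y + 19 = 0.


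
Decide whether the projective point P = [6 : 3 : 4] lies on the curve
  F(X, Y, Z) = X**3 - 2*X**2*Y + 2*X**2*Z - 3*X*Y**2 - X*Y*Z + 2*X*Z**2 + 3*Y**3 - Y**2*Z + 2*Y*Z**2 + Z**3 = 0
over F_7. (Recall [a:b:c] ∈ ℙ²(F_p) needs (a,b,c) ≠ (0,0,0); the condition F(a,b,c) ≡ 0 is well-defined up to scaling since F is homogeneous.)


F(6,3,4) ≡ 3 (mod 7); P is NOT on the curve.

Evaluate F(6, 3, 4) term-by-term (mod 7).
  X**3 ↦ 1·216·1·1 = 216
  -2*X**2*Y ↦ -2·36·3·1 = -216
  2*X**2*Z ↦ 2·36·1·4 = 288
  -3*X*Y**2 ↦ -3·6·9·1 = -162
  -X*Y*Z ↦ -1·6·3·4 = -72
  2*X*Z**2 ↦ 2·6·1·16 = 192
  3*Y**3 ↦ 3·1·27·1 = 81
  -Y**2*Z ↦ -1·1·9·4 = -36
  2*Y*Z**2 ↦ 2·1·3·16 = 96
  Z**3 ↦ 1·1·1·64 = 64
Sum: F(6, 3, 4) = (216) + (-216) + (288) + (-162) + (-72) + (192) + (81) + (-36) + (96) + (64) = 451.
Reducing mod 7: 451 ≡ 3 (mod 7).
Since F(a, b, c) ≡ 3 ≠ 0 (mod 7), P does NOT lie on the curve.
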